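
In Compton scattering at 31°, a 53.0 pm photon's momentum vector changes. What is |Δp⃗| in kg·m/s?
6.6608e-24 kg·m/s

Photon momentum magnitude is p = h/λ.

Initial momentum:
p₀ = h/λ = 6.6261e-34/5.3000e-11 = 1.2502e-23 kg·m/s

After scattering:
λ' = λ + Δλ = 53.0 + 0.3466 = 53.3466 pm
p' = h/λ' = 6.6261e-34/5.3347e-11 = 1.2421e-23 kg·m/s

Momentum is a vector; the scattered photon's direction makes angle θ = 31° with the incident direction. The magnitude of the vector change Δp⃗ = p⃗₀ − p⃗' is found from the law of cosines:
|Δp⃗|² = p₀² + p'² − 2p₀p'cos θ
|Δp⃗|² = (1.2502e-23)² + (1.2421e-23)² − 2·1.2502e-23·1.2421e-23·cos(31°)
|Δp⃗| = 6.6608e-24 kg·m/s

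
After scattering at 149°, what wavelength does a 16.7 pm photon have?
21.2061 pm

Using the Compton scattering formula:
λ' = λ + Δλ = λ + λ_C(1 - cos θ)

Given:
- Initial wavelength λ = 16.7 pm
- Scattering angle θ = 149°
- Compton wavelength λ_C ≈ 2.4263 pm

Calculate the shift:
Δλ = 2.4263 × (1 - cos(149°))
Δλ = 2.4263 × 1.8572
Δλ = 4.5061 pm

Final wavelength:
λ' = 16.7 + 4.5061 = 21.2061 pm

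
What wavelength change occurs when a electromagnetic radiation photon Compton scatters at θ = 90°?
2.4263 pm

Using the Compton scattering formula:
Δλ = λ_C(1 - cos θ)

where λ_C = h/(m_e·c) ≈ 2.4263 pm is the Compton wavelength of an electron.

For θ = 90°:
cos(90°) = 0.0000
1 - cos(90°) = 1.0000

Δλ = 2.4263 × 1.0000
Δλ = 2.4263 pm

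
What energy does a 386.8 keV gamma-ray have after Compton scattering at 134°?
169.4433 keV

First convert energy to wavelength:
λ = hc/E, with hc ≈ 1239.842 keV·pm (i.e. 1239.842 eV·nm)

For E = 386.8 keV = 386800 eV:
λ = 1239.842 keV·pm / 386.8 keV
λ = 3.2054 pm

Calculate the Compton shift:
Δλ = λ_C(1 - cos(134°)) = 2.4263 × 1.6947
Δλ = 4.1118 pm

Final wavelength:
λ' = 3.2054 + 4.1118 = 7.3171 pm

Final energy:
E' = hc/λ' = 1239.842 / 7.3171 = 169.4433 keV

(Intermediate values are shown rounded; full precision is carried through to the final answer.)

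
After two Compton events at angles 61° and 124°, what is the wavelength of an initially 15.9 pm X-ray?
20.9331 pm

Apply Compton shift twice:

First scattering at θ₁ = 61°:
Δλ₁ = λ_C(1 - cos(61°))
Δλ₁ = 2.4263 × 0.5152
Δλ₁ = 1.2500 pm

After first scattering:
λ₁ = 15.9 + 1.2500 = 17.1500 pm

Second scattering at θ₂ = 124°:
Δλ₂ = λ_C(1 - cos(124°))
Δλ₂ = 2.4263 × 1.5592
Δλ₂ = 3.7831 pm

Final wavelength:
λ₂ = 17.1500 + 3.7831 = 20.9331 pm

Total shift: Δλ_total = 1.2500 + 3.7831 = 5.0331 pm

(Intermediate values are shown rounded; full precision is carried through to the final answer.)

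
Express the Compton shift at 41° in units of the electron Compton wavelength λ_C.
0.2453 λ_C

The Compton shift formula is:
Δλ = λ_C(1 - cos θ)

Dividing both sides by λ_C:
Δλ/λ_C = 1 - cos θ

For θ = 41°:
Δλ/λ_C = 1 - cos(41°)
Δλ/λ_C = 1 - 0.7547
Δλ/λ_C = 0.2453

This means the shift is 0.2453 × λ_C = 0.5952 pm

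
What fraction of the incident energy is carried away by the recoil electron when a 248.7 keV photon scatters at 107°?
0.3861 (or 38.61%)

Calculate initial and final photon energies:

Initial: E₀ = 248.7 keV → λ₀ = 4.9853 pm
Compton shift: Δλ = 3.1357 pm
Final wavelength: λ' = 8.1210 pm
Final energy: E' = 152.6714 keV

Fractional energy loss:
(E₀ - E')/E₀ = (248.7000 - 152.6714)/248.7000
= 96.0286/248.7000
= 0.3861
= 38.61%

(Intermediate values are shown rounded; full precision is carried through to the final answer.)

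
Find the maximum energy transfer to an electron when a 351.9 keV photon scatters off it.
203.8751 keV

Maximum energy transfer occurs at θ = 180° (backscattering).

Initial photon: E₀ = 351.9 keV → λ₀ = 3.5233 pm

Maximum Compton shift (at 180°):
Δλ_max = 2λ_C = 2 × 2.4263 = 4.8526 pm

Final wavelength:
λ' = 3.5233 + 4.8526 = 8.3759 pm

Minimum photon energy (maximum energy to electron):
E'_min = hc/λ' = 148.0249 keV

Maximum electron kinetic energy:
K_max = E₀ - E'_min = 351.9000 - 148.0249 = 203.8751 keV

(Intermediate values are shown rounded; full precision is carried through to the final answer.)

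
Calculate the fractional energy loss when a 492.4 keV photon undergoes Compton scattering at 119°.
0.5886 (or 58.86%)

Calculate initial and final photon energies:

Initial: E₀ = 492.4 keV → λ₀ = 2.5180 pm
Compton shift: Δλ = 3.6026 pm
Final wavelength: λ' = 6.1206 pm
Final energy: E' = 202.5698 keV

Fractional energy loss:
(E₀ - E')/E₀ = (492.4000 - 202.5698)/492.4000
= 289.8302/492.4000
= 0.5886
= 58.86%

(Intermediate values are shown rounded; full precision is carried through to the final answer.)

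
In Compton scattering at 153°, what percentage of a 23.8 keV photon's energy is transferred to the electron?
0.0809 (or 8.09%)

Calculate initial and final photon energies:

Initial: E₀ = 23.8 keV → λ₀ = 52.0942 pm
Compton shift: Δλ = 4.5882 pm
Final wavelength: λ' = 56.6824 pm
Final energy: E' = 21.8735 keV

Fractional energy loss:
(E₀ - E')/E₀ = (23.8000 - 21.8735)/23.8000
= 1.9265/23.8000
= 0.0809
= 8.09%

(Intermediate values are shown rounded; full precision is carried through to the final answer.)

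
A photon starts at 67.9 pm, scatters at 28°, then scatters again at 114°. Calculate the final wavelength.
71.5972 pm

Apply Compton shift twice:

First scattering at θ₁ = 28°:
Δλ₁ = λ_C(1 - cos(28°))
Δλ₁ = 2.4263 × 0.1171
Δλ₁ = 0.2840 pm

After first scattering:
λ₁ = 67.9 + 0.2840 = 68.1840 pm

Second scattering at θ₂ = 114°:
Δλ₂ = λ_C(1 - cos(114°))
Δλ₂ = 2.4263 × 1.4067
Δλ₂ = 3.4132 pm

Final wavelength:
λ₂ = 68.1840 + 3.4132 = 71.5972 pm

Total shift: Δλ_total = 0.2840 + 3.4132 = 3.6972 pm

(Intermediate values are shown rounded; full precision is carried through to the final answer.)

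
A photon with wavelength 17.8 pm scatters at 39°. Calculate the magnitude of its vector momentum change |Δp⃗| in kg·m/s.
2.4508e-23 kg·m/s

Photon momentum magnitude is p = h/λ.

Initial momentum:
p₀ = h/λ = 6.6261e-34/1.7800e-11 = 3.7225e-23 kg·m/s

After scattering:
λ' = λ + Δλ = 17.8 + 0.5407 = 18.3407 pm
p' = h/λ' = 6.6261e-34/1.8341e-11 = 3.6128e-23 kg·m/s

Momentum is a vector; the scattered photon's direction makes angle θ = 39° with the incident direction. The magnitude of the vector change Δp⃗ = p⃗₀ − p⃗' is found from the law of cosines:
|Δp⃗|² = p₀² + p'² − 2p₀p'cos θ
|Δp⃗|² = (3.7225e-23)² + (3.6128e-23)² − 2·3.7225e-23·3.6128e-23·cos(39°)
|Δp⃗| = 2.4508e-23 kg·m/s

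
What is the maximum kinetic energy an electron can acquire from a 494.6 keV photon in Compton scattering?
326.1290 keV

Maximum energy transfer occurs at θ = 180° (backscattering).

Initial photon: E₀ = 494.6 keV → λ₀ = 2.5068 pm

Maximum Compton shift (at 180°):
Δλ_max = 2λ_C = 2 × 2.4263 = 4.8526 pm

Final wavelength:
λ' = 2.5068 + 4.8526 = 7.3594 pm

Minimum photon energy (maximum energy to electron):
E'_min = hc/λ' = 168.4710 keV

Maximum electron kinetic energy:
K_max = E₀ - E'_min = 494.6000 - 168.4710 = 326.1290 keV

(Intermediate values are shown rounded; full precision is carried through to the final answer.)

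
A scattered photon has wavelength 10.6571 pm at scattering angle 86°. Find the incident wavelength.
8.4000 pm

From λ' = λ + Δλ, we have λ = λ' - Δλ

First calculate the Compton shift:
Δλ = λ_C(1 - cos θ)
Δλ = 2.4263 × (1 - cos(86°))
Δλ = 2.4263 × 0.9302
Δλ = 2.2571 pm

Initial wavelength:
λ = λ' - Δλ
λ = 10.6571 - 2.2571
λ = 8.4000 pm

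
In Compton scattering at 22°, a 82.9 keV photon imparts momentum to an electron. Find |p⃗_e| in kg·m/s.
1.6816e-23 kg·m/s

The electron is initially at rest, so by conservation of momentum:
p⃗_e = p⃗₀ − p⃗'  (incident photon momentum minus scattered photon momentum)

Photon momentum magnitudes (p = h/λ = E/c):
λ₀ = hc/E₀ = 14.9559 pm → p₀ = h/λ₀ = 4.4304e-23 kg·m/s
Δλ = λ_C(1 − cos 22°) = 0.1767 pm
λ' = 15.1325 pm → p' = h/λ' = 4.3787e-23 kg·m/s

The scattered photon makes angle θ = 22° with the incident direction, so by the law of cosines:
|p⃗_e|² = p₀² + p'² − 2p₀p'cos θ
|p⃗_e|² = (4.4304e-23)² + (4.3787e-23)² − 2·4.4304e-23·4.3787e-23·cos(22°)
|p⃗_e| = 1.6816e-23 kg·m/s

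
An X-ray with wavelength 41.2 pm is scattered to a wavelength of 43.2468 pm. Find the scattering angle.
81.00°

First find the wavelength shift:
Δλ = λ' - λ = 43.2468 - 41.2 = 2.0468 pm

Using Δλ = λ_C(1 - cos θ), with λ_C = h/(m_e·c) ≈ 2.42631024 pm:
cos θ = 1 - Δλ/λ_C
cos θ = 1 - 2.0468/2.42631024
cos θ = 0.156415

θ = arccos(0.156415)
θ = 81.00°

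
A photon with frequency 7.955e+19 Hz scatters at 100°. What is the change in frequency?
3.424e+19 Hz (decrease)

Convert frequency to wavelength (c = 299792458 m/s):
λ₀ = c/f₀ = 299792458/7.955e+19 = 3.7686041e-12 m = 3.7686 pm

Calculate Compton shift:
Δλ = λ_C(1 - cos(100°)) = 2.8476 pm

Final wavelength:
λ' = λ₀ + Δλ = 3.7686 + 2.8476 = 6.6162 pm

Final frequency:
f' = c/λ' = 299792458/6.6162387e-12 = 4.5311615e+19 Hz

Frequency shift (decrease):
Δf = f₀ - f' = 7.955e+19 - 4.5311615e+19 = 3.424e+19 Hz

(Intermediate values are shown rounded; full precision is carried through to the final answer.)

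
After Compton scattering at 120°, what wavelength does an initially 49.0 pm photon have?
52.6395 pm

Using the Compton formula: λ' = λ + λ_C(1 − cos θ)

For θ = 120°, cos θ = -1/2 (exact) = -0.5000, so:
1 − cos 120° = 1 − (-1/2) = 1.5000

Δλ = λ_C × 1.5000 = 2.4263 × 1.5000 = 3.6395 pm

λ' = 49.0 + 3.6395 = 52.6395 pm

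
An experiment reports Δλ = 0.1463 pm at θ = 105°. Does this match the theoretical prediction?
No, inconsistent

Calculate the expected shift for θ = 105°:

Δλ_expected = λ_C(1 - cos(105°))
Δλ_expected = 2.4263 × (1 - cos(105°))
Δλ_expected = 2.4263 × 1.2588
Δλ_expected = 3.0543 pm

Given shift: 0.1463 pm
Expected shift: 3.0543 pm
Difference: 2.9080 pm

The values do not match. The given shift corresponds to θ ≈ 20.0°, not 105°.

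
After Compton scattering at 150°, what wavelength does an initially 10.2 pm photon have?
14.7276 pm

Using the Compton formula: λ' = λ + λ_C(1 − cos θ)

For θ = 150°, cos θ = -√3/2 (exact) ≈ -0.8660, so:
1 − cos 150° = 1 − (-√3/2) ≈ 1.8660

Δλ = λ_C × 1.8660 = 2.4263 × 1.8660 = 4.5276 pm

λ' = 10.2 + 4.5276 = 14.7276 pm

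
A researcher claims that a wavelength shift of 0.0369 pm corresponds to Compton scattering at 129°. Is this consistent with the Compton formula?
No, inconsistent

Calculate the expected shift for θ = 129°:

Δλ_expected = λ_C(1 - cos(129°))
Δλ_expected = 2.4263 × (1 - cos(129°))
Δλ_expected = 2.4263 × 1.6293
Δλ_expected = 3.9532 pm

Given shift: 0.0369 pm
Expected shift: 3.9532 pm
Difference: 3.9164 pm

The values do not match. The given shift corresponds to θ ≈ 10.0°, not 129°.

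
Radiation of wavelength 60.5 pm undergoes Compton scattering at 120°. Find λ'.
64.1395 pm

Using the Compton formula: λ' = λ + λ_C(1 − cos θ)

For θ = 120°, cos θ = -1/2 (exact) = -0.5000, so:
1 − cos 120° = 1 − (-1/2) = 1.5000

Δλ = λ_C × 1.5000 = 2.4263 × 1.5000 = 3.6395 pm

λ' = 60.5 + 3.6395 = 64.1395 pm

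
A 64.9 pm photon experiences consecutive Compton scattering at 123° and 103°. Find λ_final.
71.6199 pm

Apply Compton shift twice:

First scattering at θ₁ = 123°:
Δλ₁ = λ_C(1 - cos(123°))
Δλ₁ = 2.4263 × 1.5446
Δλ₁ = 3.7478 pm

After first scattering:
λ₁ = 64.9 + 3.7478 = 68.6478 pm

Second scattering at θ₂ = 103°:
Δλ₂ = λ_C(1 - cos(103°))
Δλ₂ = 2.4263 × 1.2250
Δλ₂ = 2.9721 pm

Final wavelength:
λ₂ = 68.6478 + 2.9721 = 71.6199 pm

Total shift: Δλ_total = 3.7478 + 2.9721 = 6.7199 pm

(Intermediate values are shown rounded; full precision is carried through to the final answer.)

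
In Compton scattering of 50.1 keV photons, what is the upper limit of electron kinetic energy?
8.2134 keV

Maximum energy transfer occurs at θ = 180° (backscattering).

Initial photon: E₀ = 50.1 keV → λ₀ = 24.7473 pm

Maximum Compton shift (at 180°):
Δλ_max = 2λ_C = 2 × 2.4263 = 4.8526 pm

Final wavelength:
λ' = 24.7473 + 4.8526 = 29.6000 pm

Minimum photon energy (maximum energy to electron):
E'_min = hc/λ' = 41.8866 keV

Maximum electron kinetic energy:
K_max = E₀ - E'_min = 50.1000 - 41.8866 = 8.2134 keV

(Intermediate values are shown rounded; full precision is carried through to the final answer.)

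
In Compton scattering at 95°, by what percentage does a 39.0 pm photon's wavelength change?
6.7635%

Calculate the Compton shift:
Δλ = λ_C(1 - cos(95°))
Δλ = 2.4263 × (1 - cos(95°))
Δλ = 2.4263 × 1.0872
Δλ = 2.6378 pm

Percentage change:
(Δλ/λ₀) × 100 = (2.6378/39.0) × 100
= 6.7635%

(Intermediate values are shown rounded; full precision is carried through to the final answer.)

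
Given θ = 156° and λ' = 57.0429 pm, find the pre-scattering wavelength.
52.4000 pm

From λ' = λ + Δλ, we have λ = λ' - Δλ

First calculate the Compton shift:
Δλ = λ_C(1 - cos θ)
Δλ = 2.4263 × (1 - cos(156°))
Δλ = 2.4263 × 1.9135
Δλ = 4.6429 pm

Initial wavelength:
λ = λ' - Δλ
λ = 57.0429 - 4.6429
λ = 52.4000 pm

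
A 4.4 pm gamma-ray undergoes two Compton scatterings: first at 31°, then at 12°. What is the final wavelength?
4.7996 pm

Apply Compton shift twice:

First scattering at θ₁ = 31°:
Δλ₁ = λ_C(1 - cos(31°))
Δλ₁ = 2.4263 × 0.1428
Δλ₁ = 0.3466 pm

After first scattering:
λ₁ = 4.4 + 0.3466 = 4.7466 pm

Second scattering at θ₂ = 12°:
Δλ₂ = λ_C(1 - cos(12°))
Δλ₂ = 2.4263 × 0.0219
Δλ₂ = 0.0530 pm

Final wavelength:
λ₂ = 4.7466 + 0.0530 = 4.7996 pm

Total shift: Δλ_total = 0.3466 + 0.0530 = 0.3996 pm

(Intermediate values are shown rounded; full precision is carried through to the final answer.)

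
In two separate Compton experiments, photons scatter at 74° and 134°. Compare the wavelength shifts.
134° produces the larger shift by a factor of 2.340

Calculate both shifts using Δλ = λ_C(1 - cos θ):

For θ₁ = 74°:
Δλ₁ = 2.4263 × (1 - cos(74°))
Δλ₁ = 2.4263 × 0.7244
Δλ₁ = 1.7575 pm

For θ₂ = 134°:
Δλ₂ = 2.4263 × (1 - cos(134°))
Δλ₂ = 2.4263 × 1.6947
Δλ₂ = 4.1118 pm

The 134° angle produces the larger shift.
Ratio: 4.1118/1.7575 = 2.340

(Intermediate values are shown rounded; full precision is carried through to the final answer.)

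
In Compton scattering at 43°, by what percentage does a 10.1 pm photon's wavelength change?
6.4537%

Calculate the Compton shift:
Δλ = λ_C(1 - cos(43°))
Δλ = 2.4263 × (1 - cos(43°))
Δλ = 2.4263 × 0.2686
Δλ = 0.6518 pm

Percentage change:
(Δλ/λ₀) × 100 = (0.6518/10.1) × 100
= 6.4537%

(Intermediate values are shown rounded; full precision is carried through to the final answer.)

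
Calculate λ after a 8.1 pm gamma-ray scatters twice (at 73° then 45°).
10.5276 pm

Apply Compton shift twice:

First scattering at θ₁ = 73°:
Δλ₁ = λ_C(1 - cos(73°))
Δλ₁ = 2.4263 × 0.7076
Δλ₁ = 1.7169 pm

After first scattering:
λ₁ = 8.1 + 1.7169 = 9.8169 pm

Second scattering at θ₂ = 45°:
Δλ₂ = λ_C(1 - cos(45°))
Δλ₂ = 2.4263 × 0.2929
Δλ₂ = 0.7106 pm

Final wavelength:
λ₂ = 9.8169 + 0.7106 = 10.5276 pm

Total shift: Δλ_total = 1.7169 + 0.7106 = 2.4276 pm

(Intermediate values are shown rounded; full precision is carried through to the final answer.)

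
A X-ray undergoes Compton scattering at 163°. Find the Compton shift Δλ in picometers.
4.7466 pm

Using the Compton scattering formula:
Δλ = λ_C(1 - cos θ)

where λ_C = h/(m_e·c) ≈ 2.4263 pm is the Compton wavelength of an electron.

For θ = 163°:
cos(163°) = -0.9563
1 - cos(163°) = 1.9563

Δλ = 2.4263 × 1.9563
Δλ = 4.7466 pm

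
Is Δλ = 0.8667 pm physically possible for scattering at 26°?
No, inconsistent

Calculate the expected shift for θ = 26°:

Δλ_expected = λ_C(1 - cos(26°))
Δλ_expected = 2.4263 × (1 - cos(26°))
Δλ_expected = 2.4263 × 0.1012
Δλ_expected = 0.2456 pm

Given shift: 0.8667 pm
Expected shift: 0.2456 pm
Difference: 0.6212 pm

The values do not match. The given shift corresponds to θ ≈ 50.0°, not 26°.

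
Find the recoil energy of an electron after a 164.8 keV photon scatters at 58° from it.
21.6952 keV

By energy conservation: K_e = E_initial - E_final

First find the scattered photon energy:
Initial wavelength: λ = hc/E = 7.5233 pm
Compton shift: Δλ = λ_C(1 - cos(58°)) = 1.1406 pm
Final wavelength: λ' = 7.5233 + 1.1406 = 8.6639 pm
Final photon energy: E' = hc/λ' = 143.1048 keV

Electron kinetic energy:
K_e = E - E' = 164.8000 - 143.1048 = 21.6952 keV

(Intermediate values are shown rounded; full precision is carried through to the final answer.)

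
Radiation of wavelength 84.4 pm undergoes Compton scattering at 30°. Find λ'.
84.7251 pm

Using the Compton formula: λ' = λ + λ_C(1 − cos θ)

For θ = 30°, cos θ = √3/2 (exact) ≈ 0.8660, so:
1 − cos 30° = 1 − (√3/2) ≈ 0.1340

Δλ = λ_C × 0.1340 = 2.4263 × 0.1340 = 0.3251 pm

λ' = 84.4 + 0.3251 = 84.7251 pm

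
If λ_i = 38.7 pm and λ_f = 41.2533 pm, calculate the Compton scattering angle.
93.00°

First find the wavelength shift:
Δλ = λ' - λ = 41.2533 - 38.7 = 2.5533 pm

Using Δλ = λ_C(1 - cos θ), with λ_C = h/(m_e·c) ≈ 2.42631024 pm:
cos θ = 1 - Δλ/λ_C
cos θ = 1 - 2.5533/2.42631024
cos θ = -0.052339

θ = arccos(-0.052339)
θ = 93.00°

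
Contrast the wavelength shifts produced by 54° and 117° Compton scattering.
117° produces the larger shift by a factor of 3.527

Calculate both shifts using Δλ = λ_C(1 - cos θ):

For θ₁ = 54°:
Δλ₁ = 2.4263 × (1 - cos(54°))
Δλ₁ = 2.4263 × 0.4122
Δλ₁ = 1.0002 pm

For θ₂ = 117°:
Δλ₂ = 2.4263 × (1 - cos(117°))
Δλ₂ = 2.4263 × 1.4540
Δλ₂ = 3.5278 pm

The 117° angle produces the larger shift.
Ratio: 3.5278/1.0002 = 3.527

(Intermediate values are shown rounded; full precision is carried through to the final answer.)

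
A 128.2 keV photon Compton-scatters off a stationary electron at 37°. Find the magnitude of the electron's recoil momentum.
4.2549e-23 kg·m/s

The electron is initially at rest, so by conservation of momentum:
p⃗_e = p⃗₀ − p⃗'  (incident photon momentum minus scattered photon momentum)

Photon momentum magnitudes (p = h/λ = E/c):
λ₀ = hc/E₀ = 9.6712 pm → p₀ = h/λ₀ = 6.8514e-23 kg·m/s
Δλ = λ_C(1 − cos 37°) = 0.4886 pm
λ' = 10.1597 pm → p' = h/λ' = 6.5219e-23 kg·m/s

The scattered photon makes angle θ = 37° with the incident direction, so by the law of cosines:
|p⃗_e|² = p₀² + p'² − 2p₀p'cos θ
|p⃗_e|² = (6.8514e-23)² + (6.5219e-23)² − 2·6.8514e-23·6.5219e-23·cos(37°)
|p⃗_e| = 4.2549e-23 kg·m/s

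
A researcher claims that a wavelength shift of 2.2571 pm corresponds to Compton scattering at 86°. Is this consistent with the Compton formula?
Yes, consistent

Calculate the expected shift for θ = 86°:

Δλ_expected = λ_C(1 - cos(86°))
Δλ_expected = 2.4263 × (1 - cos(86°))
Δλ_expected = 2.4263 × 0.9302
Δλ_expected = 2.2571 pm

Given shift: 2.2571 pm
Expected shift: 2.2571 pm
Difference: 0.0000 pm

The values match. This is consistent with Compton scattering at the stated angle.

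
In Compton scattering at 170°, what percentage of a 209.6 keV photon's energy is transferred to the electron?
0.4488 (or 44.88%)

Calculate initial and final photon energies:

Initial: E₀ = 209.6 keV → λ₀ = 5.9153 pm
Compton shift: Δλ = 4.8158 pm
Final wavelength: λ' = 10.7310 pm
Final energy: E' = 115.5380 keV

Fractional energy loss:
(E₀ - E')/E₀ = (209.6000 - 115.5380)/209.6000
= 94.0620/209.6000
= 0.4488
= 44.88%

(Intermediate values are shown rounded; full precision is carried through to the final answer.)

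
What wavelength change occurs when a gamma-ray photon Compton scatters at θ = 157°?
4.6597 pm

Using the Compton scattering formula:
Δλ = λ_C(1 - cos θ)

where λ_C = h/(m_e·c) ≈ 2.4263 pm is the Compton wavelength of an electron.

For θ = 157°:
cos(157°) = -0.9205
1 - cos(157°) = 1.9205

Δλ = 2.4263 × 1.9205
Δλ = 4.6597 pm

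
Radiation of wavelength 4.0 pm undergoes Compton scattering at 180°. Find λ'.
8.8526 pm

Using the Compton formula: λ' = λ + λ_C(1 − cos θ)

For θ = 180°, cos θ = -1 (exact) = -1.0000, so:
1 − cos 180° = 1 − (-1) = 2.0000

Δλ = λ_C × 2.0000 = 2.4263 × 2.0000 = 4.8526 pm

λ' = 4.0 + 4.8526 = 8.8526 pm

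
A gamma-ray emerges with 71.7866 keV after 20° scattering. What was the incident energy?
72.4000 keV

Convert final energy to wavelength (hc ≈ 1239.842 keV·pm):
λ' = hc/E' = 1239.842 / 71.7866 = 17.2712 pm

Calculate the Compton shift:
Δλ = λ_C(1 - cos(20°))
Δλ = 2.4263 × (1 - cos(20°))
Δλ = 0.1463 pm

Initial wavelength:
λ = λ' - Δλ = 17.2712 - 0.1463 = 17.1249 pm

Initial energy:
E = hc/λ = 1239.842 / 17.1249 = 72.4000 keV

(Intermediate values are shown rounded; full precision is carried through to the final answer.)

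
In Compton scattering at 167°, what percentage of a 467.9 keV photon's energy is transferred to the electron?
0.6439 (or 64.39%)

Calculate initial and final photon energies:

Initial: E₀ = 467.9 keV → λ₀ = 2.6498 pm
Compton shift: Δλ = 4.7904 pm
Final wavelength: λ' = 7.4402 pm
Final energy: E' = 166.6402 keV

Fractional energy loss:
(E₀ - E')/E₀ = (467.9000 - 166.6402)/467.9000
= 301.2598/467.9000
= 0.6439
= 64.39%

(Intermediate values are shown rounded; full precision is carried through to the final answer.)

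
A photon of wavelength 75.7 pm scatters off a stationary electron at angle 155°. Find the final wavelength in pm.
80.3253 pm

Using the Compton scattering formula:
λ' = λ + Δλ = λ + λ_C(1 - cos θ)

Given:
- Initial wavelength λ = 75.7 pm
- Scattering angle θ = 155°
- Compton wavelength λ_C ≈ 2.4263 pm

Calculate the shift:
Δλ = 2.4263 × (1 - cos(155°))
Δλ = 2.4263 × 1.9063
Δλ = 4.6253 pm

Final wavelength:
λ' = 75.7 + 4.6253 = 80.3253 pm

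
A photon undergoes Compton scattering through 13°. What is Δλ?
0.0622 pm

Using the Compton scattering formula:
Δλ = λ_C(1 - cos θ)

where λ_C = h/(m_e·c) ≈ 2.4263 pm is the Compton wavelength of an electron.

For θ = 13°:
cos(13°) = 0.9744
1 - cos(13°) = 0.0256

Δλ = 2.4263 × 0.0256
Δλ = 0.0622 pm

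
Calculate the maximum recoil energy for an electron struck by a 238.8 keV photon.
115.3662 keV

Maximum energy transfer occurs at θ = 180° (backscattering).

Initial photon: E₀ = 238.8 keV → λ₀ = 5.1920 pm

Maximum Compton shift (at 180°):
Δλ_max = 2λ_C = 2 × 2.4263 = 4.8526 pm

Final wavelength:
λ' = 5.1920 + 4.8526 = 10.0446 pm

Minimum photon energy (maximum energy to electron):
E'_min = hc/λ' = 123.4338 keV

Maximum electron kinetic energy:
K_max = E₀ - E'_min = 238.8000 - 123.4338 = 115.3662 keV

(Intermediate values are shown rounded; full precision is carried through to the final answer.)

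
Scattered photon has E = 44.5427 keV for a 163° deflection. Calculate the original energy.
53.7000 keV

Convert final energy to wavelength (hc ≈ 1239.842 keV·pm):
λ' = hc/E' = 1239.842 / 44.5427 = 27.8349 pm

Calculate the Compton shift:
Δλ = λ_C(1 - cos(163°))
Δλ = 2.4263 × (1 - cos(163°))
Δλ = 4.7466 pm

Initial wavelength:
λ = λ' - Δλ = 27.8349 - 4.7466 = 23.0883 pm

Initial energy:
E = hc/λ = 1239.842 / 23.0883 = 53.7000 keV

(Intermediate values are shown rounded; full precision is carried through to the final answer.)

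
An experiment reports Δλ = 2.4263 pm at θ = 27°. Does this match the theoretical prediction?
No, inconsistent

Calculate the expected shift for θ = 27°:

Δλ_expected = λ_C(1 - cos(27°))
Δλ_expected = 2.4263 × (1 - cos(27°))
Δλ_expected = 2.4263 × 0.1090
Δλ_expected = 0.2645 pm

Given shift: 2.4263 pm
Expected shift: 0.2645 pm
Difference: 2.1619 pm

The values do not match. The given shift corresponds to θ ≈ 90.0°, not 27°.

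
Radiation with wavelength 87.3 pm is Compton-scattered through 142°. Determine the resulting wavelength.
91.6383 pm

Using the Compton scattering formula:
λ' = λ + Δλ = λ + λ_C(1 - cos θ)

Given:
- Initial wavelength λ = 87.3 pm
- Scattering angle θ = 142°
- Compton wavelength λ_C ≈ 2.4263 pm

Calculate the shift:
Δλ = 2.4263 × (1 - cos(142°))
Δλ = 2.4263 × 1.7880
Δλ = 4.3383 pm

Final wavelength:
λ' = 87.3 + 4.3383 = 91.6383 pm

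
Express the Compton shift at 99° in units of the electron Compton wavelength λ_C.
1.1564 λ_C

The Compton shift formula is:
Δλ = λ_C(1 - cos θ)

Dividing both sides by λ_C:
Δλ/λ_C = 1 - cos θ

For θ = 99°:
Δλ/λ_C = 1 - cos(99°)
Δλ/λ_C = 1 - -0.1564
Δλ/λ_C = 1.1564

This means the shift is 1.1564 × λ_C = 2.8059 pm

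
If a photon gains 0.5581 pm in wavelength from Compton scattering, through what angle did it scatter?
39.65°

From the Compton formula Δλ = λ_C(1 - cos θ), we can solve for θ:

cos θ = 1 - Δλ/λ_C

Given:
- Δλ = 0.5581 pm
- λ_C = h/(m_e·c) ≈ 2.42631024 pm

cos θ = 1 - 0.5581/2.42631024
cos θ = 1 - 0.230020
cos θ = 0.769980

θ = arccos(0.769980)
θ = 39.65°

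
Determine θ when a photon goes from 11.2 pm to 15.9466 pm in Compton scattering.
163.00°

First find the wavelength shift:
Δλ = λ' - λ = 15.9466 - 11.2 = 4.7466 pm

Using Δλ = λ_C(1 - cos θ), with λ_C = h/(m_e·c) ≈ 2.42631024 pm:
cos θ = 1 - Δλ/λ_C
cos θ = 1 - 4.7466/2.42631024
cos θ = -0.956304

θ = arccos(-0.956304)
θ = 163.00°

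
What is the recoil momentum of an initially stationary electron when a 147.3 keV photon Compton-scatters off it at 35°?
4.6321e-23 kg·m/s

The electron is initially at rest, so by conservation of momentum:
p⃗_e = p⃗₀ − p⃗'  (incident photon momentum minus scattered photon momentum)

Photon momentum magnitudes (p = h/λ = E/c):
λ₀ = hc/E₀ = 8.4171 pm → p₀ = h/λ₀ = 7.8721e-23 kg·m/s
Δλ = λ_C(1 − cos 35°) = 0.4388 pm
λ' = 8.8559 pm → p' = h/λ' = 7.4821e-23 kg·m/s

The scattered photon makes angle θ = 35° with the incident direction, so by the law of cosines:
|p⃗_e|² = p₀² + p'² − 2p₀p'cos θ
|p⃗_e|² = (7.8721e-23)² + (7.4821e-23)² − 2·7.8721e-23·7.4821e-23·cos(35°)
|p⃗_e| = 4.6321e-23 kg·m/s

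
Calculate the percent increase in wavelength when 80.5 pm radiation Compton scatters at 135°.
5.1453%

Calculate the Compton shift:
Δλ = λ_C(1 - cos(135°))
Δλ = 2.4263 × (1 - cos(135°))
Δλ = 2.4263 × 1.7071
Δλ = 4.1420 pm

Percentage change:
(Δλ/λ₀) × 100 = (4.1420/80.5) × 100
= 5.1453%

(Intermediate values are shown rounded; full precision is carried through to the final answer.)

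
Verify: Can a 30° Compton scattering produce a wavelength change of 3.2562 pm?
No, inconsistent

Calculate the expected shift for θ = 30°:

Δλ_expected = λ_C(1 - cos(30°))
Δλ_expected = 2.4263 × (1 - cos(30°))
Δλ_expected = 2.4263 × 0.1340
Δλ_expected = 0.3251 pm

Given shift: 3.2562 pm
Expected shift: 0.3251 pm
Difference: 2.9311 pm

The values do not match. The given shift corresponds to θ ≈ 110.0°, not 30°.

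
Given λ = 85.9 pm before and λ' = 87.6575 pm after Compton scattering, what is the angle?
74.00°

First find the wavelength shift:
Δλ = λ' - λ = 87.6575 - 85.9 = 1.7575 pm

Using Δλ = λ_C(1 - cos θ), with λ_C = h/(m_e·c) ≈ 2.42631024 pm:
cos θ = 1 - Δλ/λ_C
cos θ = 1 - 1.7575/2.42631024
cos θ = 0.275649

θ = arccos(0.275649)
θ = 74.00°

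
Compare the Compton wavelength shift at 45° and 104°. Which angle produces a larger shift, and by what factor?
104° produces the larger shift by a factor of 4.240

Calculate both shifts using Δλ = λ_C(1 - cos θ):

For θ₁ = 45°:
Δλ₁ = 2.4263 × (1 - cos(45°))
Δλ₁ = 2.4263 × 0.2929
Δλ₁ = 0.7106 pm

For θ₂ = 104°:
Δλ₂ = 2.4263 × (1 - cos(104°))
Δλ₂ = 2.4263 × 1.2419
Δλ₂ = 3.0133 pm

The 104° angle produces the larger shift.
Ratio: 3.0133/0.7106 = 4.240

(Intermediate values are shown rounded; full precision is carried through to the final answer.)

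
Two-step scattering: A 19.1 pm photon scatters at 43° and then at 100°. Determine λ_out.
22.5995 pm

Apply Compton shift twice:

First scattering at θ₁ = 43°:
Δλ₁ = λ_C(1 - cos(43°))
Δλ₁ = 2.4263 × 0.2686
Δλ₁ = 0.6518 pm

After first scattering:
λ₁ = 19.1 + 0.6518 = 19.7518 pm

Second scattering at θ₂ = 100°:
Δλ₂ = λ_C(1 - cos(100°))
Δλ₂ = 2.4263 × 1.1736
Δλ₂ = 2.8476 pm

Final wavelength:
λ₂ = 19.7518 + 2.8476 = 22.5995 pm

Total shift: Δλ_total = 0.6518 + 2.8476 = 3.4995 pm

(Intermediate values are shown rounded; full precision is carried through to the final answer.)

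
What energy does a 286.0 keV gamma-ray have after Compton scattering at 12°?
282.5443 keV

First convert energy to wavelength:
λ = hc/E, with hc ≈ 1239.842 keV·pm (i.e. 1239.842 eV·nm)

For E = 286.0 keV = 286000 eV:
λ = 1239.842 keV·pm / 286.0 keV
λ = 4.3351 pm

Calculate the Compton shift:
Δλ = λ_C(1 - cos(12°)) = 2.4263 × 0.0219
Δλ = 0.0530 pm

Final wavelength:
λ' = 4.3351 + 0.0530 = 4.3881 pm

Final energy:
E' = hc/λ' = 1239.842 / 4.3881 = 282.5443 keV

(Intermediate values are shown rounded; full precision is carried through to the final answer.)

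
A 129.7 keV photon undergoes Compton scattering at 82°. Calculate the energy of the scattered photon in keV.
106.4430 keV

First convert energy to wavelength:
λ = hc/E, with hc ≈ 1239.842 keV·pm (i.e. 1239.842 eV·nm)

For E = 129.7 keV = 129700 eV:
λ = 1239.842 keV·pm / 129.7 keV
λ = 9.5593 pm

Calculate the Compton shift:
Δλ = λ_C(1 - cos(82°)) = 2.4263 × 0.8608
Δλ = 2.0886 pm

Final wavelength:
λ' = 9.5593 + 2.0886 = 11.6479 pm

Final energy:
E' = hc/λ' = 1239.842 / 11.6479 = 106.4430 keV

(Intermediate values are shown rounded; full precision is carried through to the final answer.)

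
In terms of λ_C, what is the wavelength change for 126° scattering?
1.5878 λ_C

The Compton shift formula is:
Δλ = λ_C(1 - cos θ)

Dividing both sides by λ_C:
Δλ/λ_C = 1 - cos θ

For θ = 126°:
Δλ/λ_C = 1 - cos(126°)
Δλ/λ_C = 1 - -0.5878
Δλ/λ_C = 1.5878

This means the shift is 1.5878 × λ_C = 3.8525 pm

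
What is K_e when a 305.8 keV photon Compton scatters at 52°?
57.1825 keV

By energy conservation: K_e = E_initial - E_final

First find the scattered photon energy:
Initial wavelength: λ = hc/E = 4.0544 pm
Compton shift: Δλ = λ_C(1 - cos(52°)) = 0.9325 pm
Final wavelength: λ' = 4.0544 + 0.9325 = 4.9869 pm
Final photon energy: E' = hc/λ' = 248.6175 keV

Electron kinetic energy:
K_e = E - E' = 305.8000 - 248.6175 = 57.1825 keV

(Intermediate values are shown rounded; full precision is carried through to the final answer.)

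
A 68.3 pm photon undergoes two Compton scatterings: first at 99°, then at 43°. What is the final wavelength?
71.7577 pm

Apply Compton shift twice:

First scattering at θ₁ = 99°:
Δλ₁ = λ_C(1 - cos(99°))
Δλ₁ = 2.4263 × 1.1564
Δλ₁ = 2.8059 pm

After first scattering:
λ₁ = 68.3 + 2.8059 = 71.1059 pm

Second scattering at θ₂ = 43°:
Δλ₂ = λ_C(1 - cos(43°))
Δλ₂ = 2.4263 × 0.2686
Δλ₂ = 0.6518 pm

Final wavelength:
λ₂ = 71.1059 + 0.6518 = 71.7577 pm

Total shift: Δλ_total = 2.8059 + 0.6518 = 3.4577 pm

(Intermediate values are shown rounded; full precision is carried through to the final answer.)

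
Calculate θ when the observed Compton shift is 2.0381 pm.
80.79°

From the Compton formula Δλ = λ_C(1 - cos θ), we can solve for θ:

cos θ = 1 - Δλ/λ_C

Given:
- Δλ = 2.0381 pm
- λ_C = h/(m_e·c) ≈ 2.42631024 pm

cos θ = 1 - 2.0381/2.42631024
cos θ = 1 - 0.840000
cos θ = 0.160000

θ = arccos(0.160000)
θ = 80.79°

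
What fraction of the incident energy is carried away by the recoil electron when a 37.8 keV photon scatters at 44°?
0.0203 (or 2.03%)

Calculate initial and final photon energies:

Initial: E₀ = 37.8 keV → λ₀ = 32.8001 pm
Compton shift: Δλ = 0.6810 pm
Final wavelength: λ' = 33.4810 pm
Final energy: E' = 37.0312 keV

Fractional energy loss:
(E₀ - E')/E₀ = (37.8000 - 37.0312)/37.8000
= 0.7688/37.8000
= 0.0203
= 2.03%

(Intermediate values are shown rounded; full precision is carried through to the final answer.)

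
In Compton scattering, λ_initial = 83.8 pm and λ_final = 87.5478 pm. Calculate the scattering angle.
123.00°

First find the wavelength shift:
Δλ = λ' - λ = 87.5478 - 83.8 = 3.7478 pm

Using Δλ = λ_C(1 - cos θ), with λ_C = h/(m_e·c) ≈ 2.42631024 pm:
cos θ = 1 - Δλ/λ_C
cos θ = 1 - 3.7478/2.42631024
cos θ = -0.544650

θ = arccos(-0.544650)
θ = 123.00°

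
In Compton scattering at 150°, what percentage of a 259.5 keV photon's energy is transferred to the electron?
0.4866 (or 48.66%)

Calculate initial and final photon energies:

Initial: E₀ = 259.5 keV → λ₀ = 4.7778 pm
Compton shift: Δλ = 4.5276 pm
Final wavelength: λ' = 9.3054 pm
Final energy: E' = 133.2394 keV

Fractional energy loss:
(E₀ - E')/E₀ = (259.5000 - 133.2394)/259.5000
= 126.2606/259.5000
= 0.4866
= 48.66%

(Intermediate values are shown rounded; full precision is carried through to the final answer.)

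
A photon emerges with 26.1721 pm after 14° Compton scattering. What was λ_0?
26.1000 pm

From λ' = λ + Δλ, we have λ = λ' - Δλ

First calculate the Compton shift:
Δλ = λ_C(1 - cos θ)
Δλ = 2.4263 × (1 - cos(14°))
Δλ = 2.4263 × 0.0297
Δλ = 0.0721 pm

Initial wavelength:
λ = λ' - Δλ
λ = 26.1721 - 0.0721
λ = 26.1000 pm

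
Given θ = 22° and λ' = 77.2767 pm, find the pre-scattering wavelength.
77.1000 pm

From λ' = λ + Δλ, we have λ = λ' - Δλ

First calculate the Compton shift:
Δλ = λ_C(1 - cos θ)
Δλ = 2.4263 × (1 - cos(22°))
Δλ = 2.4263 × 0.0728
Δλ = 0.1767 pm

Initial wavelength:
λ = λ' - Δλ
λ = 77.2767 - 0.1767
λ = 77.1000 pm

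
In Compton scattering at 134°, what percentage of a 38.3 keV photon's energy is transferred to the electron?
0.1127 (or 11.27%)

Calculate initial and final photon energies:

Initial: E₀ = 38.3 keV → λ₀ = 32.3719 pm
Compton shift: Δλ = 4.1118 pm
Final wavelength: λ' = 36.4836 pm
Final energy: E' = 33.9835 keV

Fractional energy loss:
(E₀ - E')/E₀ = (38.3000 - 33.9835)/38.3000
= 4.3165/38.3000
= 0.1127
= 11.27%

(Intermediate values are shown rounded; full precision is carried through to the final answer.)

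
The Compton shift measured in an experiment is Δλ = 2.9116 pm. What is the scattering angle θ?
101.54°

From the Compton formula Δλ = λ_C(1 - cos θ), we can solve for θ:

cos θ = 1 - Δλ/λ_C

Given:
- Δλ = 2.9116 pm
- λ_C = h/(m_e·c) ≈ 2.42631024 pm

cos θ = 1 - 2.9116/2.42631024
cos θ = 1 - 1.200011
cos θ = -0.200011

θ = arccos(-0.200011)
θ = 101.54°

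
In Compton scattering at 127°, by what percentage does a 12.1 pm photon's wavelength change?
32.1198%

Calculate the Compton shift:
Δλ = λ_C(1 - cos(127°))
Δλ = 2.4263 × (1 - cos(127°))
Δλ = 2.4263 × 1.6018
Δλ = 3.8865 pm

Percentage change:
(Δλ/λ₀) × 100 = (3.8865/12.1) × 100
= 32.1198%

(Intermediate values are shown rounded; full precision is carried through to the final answer.)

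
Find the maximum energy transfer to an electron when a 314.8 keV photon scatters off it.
173.7667 keV

Maximum energy transfer occurs at θ = 180° (backscattering).

Initial photon: E₀ = 314.8 keV → λ₀ = 3.9385 pm

Maximum Compton shift (at 180°):
Δλ_max = 2λ_C = 2 × 2.4263 = 4.8526 pm

Final wavelength:
λ' = 3.9385 + 4.8526 = 8.7911 pm

Minimum photon energy (maximum energy to electron):
E'_min = hc/λ' = 141.0333 keV

Maximum electron kinetic energy:
K_max = E₀ - E'_min = 314.8000 - 141.0333 = 173.7667 keV

(Intermediate values are shown rounded; full precision is carried through to the final answer.)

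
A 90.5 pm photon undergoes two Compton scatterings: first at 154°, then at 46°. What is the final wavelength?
95.8479 pm

Apply Compton shift twice:

First scattering at θ₁ = 154°:
Δλ₁ = λ_C(1 - cos(154°))
Δλ₁ = 2.4263 × 1.8988
Δλ₁ = 4.6071 pm

After first scattering:
λ₁ = 90.5 + 4.6071 = 95.1071 pm

Second scattering at θ₂ = 46°:
Δλ₂ = λ_C(1 - cos(46°))
Δλ₂ = 2.4263 × 0.3053
Δλ₂ = 0.7409 pm

Final wavelength:
λ₂ = 95.1071 + 0.7409 = 95.8479 pm

Total shift: Δλ_total = 4.6071 + 0.7409 = 5.3479 pm

(Intermediate values are shown rounded; full precision is carried through to the final answer.)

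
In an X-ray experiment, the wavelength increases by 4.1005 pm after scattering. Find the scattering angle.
133.63°

From the Compton formula Δλ = λ_C(1 - cos θ), we can solve for θ:

cos θ = 1 - Δλ/λ_C

Given:
- Δλ = 4.1005 pm
- λ_C = h/(m_e·c) ≈ 2.42631024 pm

cos θ = 1 - 4.1005/2.42631024
cos θ = 1 - 1.690015
cos θ = -0.690015

θ = arccos(-0.690015)
θ = 133.63°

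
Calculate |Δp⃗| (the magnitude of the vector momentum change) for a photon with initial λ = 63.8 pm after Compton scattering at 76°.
1.2611e-23 kg·m/s

Photon momentum magnitude is p = h/λ.

Initial momentum:
p₀ = h/λ = 6.6261e-34/6.3800e-11 = 1.0386e-23 kg·m/s

After scattering:
λ' = λ + Δλ = 63.8 + 1.8393 = 65.6393 pm
p' = h/λ' = 6.6261e-34/6.5639e-11 = 1.0095e-23 kg·m/s

Momentum is a vector; the scattered photon's direction makes angle θ = 76° with the incident direction. The magnitude of the vector change Δp⃗ = p⃗₀ − p⃗' is found from the law of cosines:
|Δp⃗|² = p₀² + p'² − 2p₀p'cos θ
|Δp⃗|² = (1.0386e-23)² + (1.0095e-23)² − 2·1.0386e-23·1.0095e-23·cos(76°)
|Δp⃗| = 1.2611e-23 kg·m/s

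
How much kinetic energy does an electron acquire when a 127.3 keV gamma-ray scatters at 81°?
22.1063 keV

By energy conservation: K_e = E_initial - E_final

First find the scattered photon energy:
Initial wavelength: λ = hc/E = 9.7395 pm
Compton shift: Δλ = λ_C(1 - cos(81°)) = 2.0468 pm
Final wavelength: λ' = 9.7395 + 2.0468 = 11.7863 pm
Final photon energy: E' = hc/λ' = 105.1937 keV

Electron kinetic energy:
K_e = E - E' = 127.3000 - 105.1937 = 22.1063 keV

(Intermediate values are shown rounded; full precision is carried through to the final answer.)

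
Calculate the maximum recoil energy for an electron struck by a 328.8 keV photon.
185.0240 keV

Maximum energy transfer occurs at θ = 180° (backscattering).

Initial photon: E₀ = 328.8 keV → λ₀ = 3.7708 pm

Maximum Compton shift (at 180°):
Δλ_max = 2λ_C = 2 × 2.4263 = 4.8526 pm

Final wavelength:
λ' = 3.7708 + 4.8526 = 8.6234 pm

Minimum photon energy (maximum energy to electron):
E'_min = hc/λ' = 143.7760 keV

Maximum electron kinetic energy:
K_max = E₀ - E'_min = 328.8000 - 143.7760 = 185.0240 keV

(Intermediate values are shown rounded; full precision is carried through to the final answer.)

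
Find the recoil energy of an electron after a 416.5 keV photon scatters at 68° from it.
140.6246 keV

By energy conservation: K_e = E_initial - E_final

First find the scattered photon energy:
Initial wavelength: λ = hc/E = 2.9768 pm
Compton shift: Δλ = λ_C(1 - cos(68°)) = 1.5174 pm
Final wavelength: λ' = 2.9768 + 1.5174 = 4.4942 pm
Final photon energy: E' = hc/λ' = 275.8754 keV

Electron kinetic energy:
K_e = E - E' = 416.5000 - 275.8754 = 140.6246 keV

(Intermediate values are shown rounded; full precision is carried through to the final answer.)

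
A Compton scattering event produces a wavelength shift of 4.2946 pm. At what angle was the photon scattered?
140.36°

From the Compton formula Δλ = λ_C(1 - cos θ), we can solve for θ:

cos θ = 1 - Δλ/λ_C

Given:
- Δλ = 4.2946 pm
- λ_C = h/(m_e·c) ≈ 2.42631024 pm

cos θ = 1 - 4.2946/2.42631024
cos θ = 1 - 1.770013
cos θ = -0.770013

θ = arccos(-0.770013)
θ = 140.36°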